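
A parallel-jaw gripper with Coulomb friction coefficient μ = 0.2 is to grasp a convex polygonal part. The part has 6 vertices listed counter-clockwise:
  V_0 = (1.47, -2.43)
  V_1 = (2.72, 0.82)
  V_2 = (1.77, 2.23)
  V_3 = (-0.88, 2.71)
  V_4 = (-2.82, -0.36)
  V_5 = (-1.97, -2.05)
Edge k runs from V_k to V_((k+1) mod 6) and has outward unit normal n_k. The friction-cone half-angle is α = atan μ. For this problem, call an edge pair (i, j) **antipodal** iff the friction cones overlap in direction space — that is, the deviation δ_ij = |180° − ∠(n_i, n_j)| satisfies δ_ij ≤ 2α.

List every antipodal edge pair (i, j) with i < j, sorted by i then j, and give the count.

α = atan 0.2 = 11.31°;  2α = 22.62°
n_0 = (+0.9333, -0.3590)
n_1 = (+0.8293, +0.5588)
n_2 = (+0.1782, +0.9840)
n_3 = (-0.8454, +0.5342)
n_4 = (-0.8934, -0.4493)
n_5 = (-0.1098, -0.9940)
  (0,1): δ = 124.99°  ·
  (0,2): δ = 79.23°  ·
  (0,3): δ = 11.25°  ✓
  (0,4): δ = 47.74°  ·
  (0,5): δ = 104.73°  ·
  (1,2): δ = 134.24°  ·
  (1,3): δ = 66.26°  ·
  (1,4): δ = 7.27°  ✓
  (1,5): δ = 49.73°  ·
  (2,3): δ = 112.02°  ·
  (2,4): δ = 53.03°  ·
  (2,5): δ = 3.96°  ✓
  (3,4): δ = 121.01°  ·
  (3,5): δ = 64.01°  ·
  (4,5): δ = 123.00°  ·
antipodal pairs: 3

count = 3; pairs: (0,3), (1,4), (2,5)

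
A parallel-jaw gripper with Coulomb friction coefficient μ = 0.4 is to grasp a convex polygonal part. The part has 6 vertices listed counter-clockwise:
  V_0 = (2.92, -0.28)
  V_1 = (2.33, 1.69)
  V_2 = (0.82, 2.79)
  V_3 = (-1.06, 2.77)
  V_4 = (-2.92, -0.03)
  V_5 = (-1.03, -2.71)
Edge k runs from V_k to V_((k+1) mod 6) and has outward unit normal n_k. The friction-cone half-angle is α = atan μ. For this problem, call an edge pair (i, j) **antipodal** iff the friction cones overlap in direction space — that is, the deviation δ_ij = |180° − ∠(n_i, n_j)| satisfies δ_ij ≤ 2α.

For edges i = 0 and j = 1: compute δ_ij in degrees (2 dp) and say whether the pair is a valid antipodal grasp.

α = atan 0.4 = 21.80°;  2α = 43.60°
edge 0: e_0 = (-0.59, +1.97);  n_0 = (+0.9580, +0.2869)
edge 1: e_1 = (-1.51, +1.10);  n_1 = (+0.5888, +0.8083)
∠(n_0, n_1) = 37.25°
δ = |180° − 37.25°| = 142.75°
142.75° > 2α = 43.60°  →  invalid

δ = 142.75°, invalid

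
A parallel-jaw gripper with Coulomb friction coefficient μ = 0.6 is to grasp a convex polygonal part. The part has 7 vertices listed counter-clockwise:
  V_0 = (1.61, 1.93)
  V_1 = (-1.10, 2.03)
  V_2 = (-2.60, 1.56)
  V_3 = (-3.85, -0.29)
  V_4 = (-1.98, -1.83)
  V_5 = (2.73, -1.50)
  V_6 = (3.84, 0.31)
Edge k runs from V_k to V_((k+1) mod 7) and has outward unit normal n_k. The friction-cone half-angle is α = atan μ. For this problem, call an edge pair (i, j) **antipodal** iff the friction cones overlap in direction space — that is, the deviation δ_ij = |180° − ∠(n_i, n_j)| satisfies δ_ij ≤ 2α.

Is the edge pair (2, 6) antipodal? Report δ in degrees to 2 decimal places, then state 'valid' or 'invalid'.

δ = 88.05°, invalid

α = atan 0.6 = 30.96°;  2α = 61.93°
edge 2: e_2 = (-1.25, -1.85);  n_2 = (-0.8286, +0.5599)
edge 6: e_6 = (-2.23, +1.62);  n_6 = (+0.5877, +0.8090)
∠(n_2, n_6) = 91.95°
δ = |180° − 91.95°| = 88.05°
88.05° > 2α = 61.93°  →  invalid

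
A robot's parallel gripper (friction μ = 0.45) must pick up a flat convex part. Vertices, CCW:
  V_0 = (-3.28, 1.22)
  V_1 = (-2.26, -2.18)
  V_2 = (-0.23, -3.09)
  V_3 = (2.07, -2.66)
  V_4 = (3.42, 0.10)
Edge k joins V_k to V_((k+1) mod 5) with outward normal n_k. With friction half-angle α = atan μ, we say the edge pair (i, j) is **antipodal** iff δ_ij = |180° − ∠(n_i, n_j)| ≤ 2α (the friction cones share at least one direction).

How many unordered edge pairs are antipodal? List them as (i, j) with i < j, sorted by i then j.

count = 3; pairs: (0,3), (1,4), (2,4)

α = atan 0.45 = 24.23°;  2α = 48.46°
n_0 = (-0.9578, -0.2873)
n_1 = (-0.4091, -0.9125)
n_2 = (+0.1838, -0.9830)
n_3 = (+0.8983, -0.4394)
n_4 = (+0.1649, +0.9863)
  (0,1): δ = 130.84°  ·
  (0,2): δ = 96.11°  ·
  (0,3): δ = 42.76°  ✓
  (0,4): δ = 63.81°  ·
  (1,2): δ = 145.26°  ·
  (1,3): δ = 91.92°  ·
  (1,4): δ = 14.66°  ✓
  (2,3): δ = 126.65°  ·
  (2,4): δ = 20.08°  ✓
  (3,4): δ = 73.43°  ·
antipodal pairs: 3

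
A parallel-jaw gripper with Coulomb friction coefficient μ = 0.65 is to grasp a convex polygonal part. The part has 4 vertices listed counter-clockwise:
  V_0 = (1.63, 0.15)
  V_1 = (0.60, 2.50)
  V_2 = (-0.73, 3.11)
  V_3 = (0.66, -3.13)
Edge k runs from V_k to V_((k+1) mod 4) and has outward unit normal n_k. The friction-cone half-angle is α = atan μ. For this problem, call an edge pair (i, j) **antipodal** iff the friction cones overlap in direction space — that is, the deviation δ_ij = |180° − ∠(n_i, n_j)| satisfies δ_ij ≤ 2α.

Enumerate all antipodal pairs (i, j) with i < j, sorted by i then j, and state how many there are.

count = 3; pairs: (0,2), (1,2), (2,3)

α = atan 0.65 = 33.02°;  2α = 66.05°
n_0 = (+0.9159, +0.4014)
n_1 = (+0.4169, +0.9090)
n_2 = (-0.9761, -0.2174)
n_3 = (+0.9589, -0.2836)
  (0,1): δ = 138.31°  ·
  (0,2): δ = 11.11°  ✓
  (0,3): δ = 139.86°  ·
  (1,2): δ = 52.80°  ✓
  (1,3): δ = 98.16°  ·
  (2,3): δ = 29.03°  ✓
antipodal pairs: 3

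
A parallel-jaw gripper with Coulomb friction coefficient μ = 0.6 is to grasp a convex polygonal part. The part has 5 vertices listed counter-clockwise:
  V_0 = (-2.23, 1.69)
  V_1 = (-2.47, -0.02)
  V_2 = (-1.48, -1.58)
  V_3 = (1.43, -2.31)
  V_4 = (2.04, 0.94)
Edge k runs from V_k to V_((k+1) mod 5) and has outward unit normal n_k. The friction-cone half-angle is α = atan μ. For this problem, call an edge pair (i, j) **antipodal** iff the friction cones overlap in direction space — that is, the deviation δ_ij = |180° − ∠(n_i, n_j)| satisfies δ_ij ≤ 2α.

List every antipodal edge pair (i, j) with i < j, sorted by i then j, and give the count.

α = atan 0.6 = 30.96°;  2α = 61.93°
n_0 = (-0.9903, +0.1390)
n_1 = (-0.8443, -0.5358)
n_2 = (-0.2433, -0.9699)
n_3 = (+0.9828, -0.1845)
n_4 = (+0.1730, +0.9849)
  (0,1): δ = 139.61°  ·
  (0,2): δ = 96.09°  ·
  (0,3): δ = 2.64°  ✓
  (0,4): δ = 88.03°  ·
  (1,2): δ = 136.48°  ·
  (1,3): δ = 43.03°  ✓
  (1,4): δ = 47.64°  ✓
  (2,3): δ = 86.55°  ·
  (2,4): δ = 4.12°  ✓
  (3,4): δ = 89.33°  ·
antipodal pairs: 4

count = 4; pairs: (0,3), (1,3), (1,4), (2,4)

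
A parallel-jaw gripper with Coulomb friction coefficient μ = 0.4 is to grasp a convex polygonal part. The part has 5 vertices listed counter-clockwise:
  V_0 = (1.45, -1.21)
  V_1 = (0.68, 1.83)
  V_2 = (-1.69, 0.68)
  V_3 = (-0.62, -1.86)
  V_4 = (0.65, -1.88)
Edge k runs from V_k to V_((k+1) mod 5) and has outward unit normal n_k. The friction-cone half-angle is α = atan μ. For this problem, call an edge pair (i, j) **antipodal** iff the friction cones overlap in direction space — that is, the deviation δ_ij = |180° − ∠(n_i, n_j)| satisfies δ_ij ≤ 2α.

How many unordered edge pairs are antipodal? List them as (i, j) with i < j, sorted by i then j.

count = 3; pairs: (0,2), (1,3), (1,4)

α = atan 0.4 = 21.80°;  2α = 43.60°
n_0 = (+0.9694, +0.2455)
n_1 = (-0.4366, +0.8997)
n_2 = (-0.9216, -0.3882)
n_3 = (-0.0157, -0.9999)
n_4 = (+0.6421, -0.7666)
  (0,1): δ = 78.33°  ·
  (0,2): δ = 8.63°  ✓
  (0,3): δ = 74.88°  ·
  (0,4): δ = 115.73°  ·
  (1,2): δ = 93.04°  ·
  (1,3): δ = 26.79°  ✓
  (1,4): δ = 14.06°  ✓
  (2,3): δ = 113.75°  ·
  (2,4): δ = 72.90°  ·
  (3,4): δ = 139.15°  ·
antipodal pairs: 3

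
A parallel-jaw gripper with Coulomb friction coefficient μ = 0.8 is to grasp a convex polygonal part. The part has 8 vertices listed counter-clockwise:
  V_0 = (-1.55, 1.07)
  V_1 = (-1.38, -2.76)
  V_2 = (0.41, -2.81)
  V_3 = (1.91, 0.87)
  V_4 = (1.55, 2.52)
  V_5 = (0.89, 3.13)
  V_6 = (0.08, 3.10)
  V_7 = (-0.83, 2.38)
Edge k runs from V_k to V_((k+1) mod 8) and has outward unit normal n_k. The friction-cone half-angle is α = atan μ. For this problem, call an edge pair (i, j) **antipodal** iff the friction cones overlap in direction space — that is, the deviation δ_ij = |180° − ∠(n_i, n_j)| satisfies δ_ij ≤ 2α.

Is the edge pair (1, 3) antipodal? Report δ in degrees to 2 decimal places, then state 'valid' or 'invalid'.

δ = 76.09°, valid

α = atan 0.8 = 38.66°;  2α = 77.32°
edge 1: e_1 = (+1.79, -0.05);  n_1 = (-0.0279, -0.9996)
edge 3: e_3 = (-0.36, +1.65);  n_3 = (+0.9770, +0.2132)
∠(n_1, n_3) = 103.91°
δ = |180° − 103.91°| = 76.09°
76.09° ≤ 2α = 77.32°  →  valid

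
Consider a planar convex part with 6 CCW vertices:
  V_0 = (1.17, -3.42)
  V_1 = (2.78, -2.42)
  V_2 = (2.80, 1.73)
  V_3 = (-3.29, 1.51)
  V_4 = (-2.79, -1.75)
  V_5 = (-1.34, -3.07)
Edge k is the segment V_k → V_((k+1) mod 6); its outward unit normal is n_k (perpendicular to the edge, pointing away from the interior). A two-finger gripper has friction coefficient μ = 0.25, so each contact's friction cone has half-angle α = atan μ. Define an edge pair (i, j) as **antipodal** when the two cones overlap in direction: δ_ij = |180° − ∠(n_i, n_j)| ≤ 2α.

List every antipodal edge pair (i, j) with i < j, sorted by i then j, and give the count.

count = 2; pairs: (1,3), (2,5)

α = atan 0.25 = 14.04°;  2α = 28.07°
n_0 = (+0.5276, -0.8495)
n_1 = (+1.0000, -0.0048)
n_2 = (-0.0361, +0.9993)
n_3 = (-0.9884, -0.1516)
n_4 = (-0.6732, -0.7395)
n_5 = (-0.1381, -0.9904)
  (0,1): δ = 122.12°  ·
  (0,2): δ = 29.78°  ·
  (0,3): δ = 66.87°  ·
  (0,4): δ = 105.84°  ·
  (0,5): δ = 140.22°  ·
  (1,2): δ = 87.65°  ·
  (1,3): δ = 9.00°  ✓
  (1,4): δ = 47.96°  ·
  (1,5): δ = 82.34°  ·
  (2,3): δ = 83.35°  ·
  (2,4): δ = 44.38°  ·
  (2,5): δ = 10.01°  ✓
  (3,4): δ = 141.03°  ·
  (3,5): δ = 106.66°  ·
  (4,5): δ = 145.63°  ·
antipodal pairs: 2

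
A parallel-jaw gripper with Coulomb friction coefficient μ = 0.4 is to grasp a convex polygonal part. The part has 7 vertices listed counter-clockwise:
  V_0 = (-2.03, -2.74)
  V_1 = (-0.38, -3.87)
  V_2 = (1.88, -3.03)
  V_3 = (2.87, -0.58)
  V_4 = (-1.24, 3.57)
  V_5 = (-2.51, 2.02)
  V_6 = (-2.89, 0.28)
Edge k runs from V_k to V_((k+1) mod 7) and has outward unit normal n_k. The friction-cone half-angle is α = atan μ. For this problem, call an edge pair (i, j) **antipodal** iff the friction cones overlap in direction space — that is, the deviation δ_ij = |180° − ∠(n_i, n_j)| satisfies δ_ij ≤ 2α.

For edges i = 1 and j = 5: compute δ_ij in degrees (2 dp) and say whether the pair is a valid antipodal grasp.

α = atan 0.4 = 21.80°;  2α = 43.60°
edge 1: e_1 = (+2.26, +0.84);  n_1 = (+0.3484, -0.9373)
edge 5: e_5 = (-0.38, -1.74);  n_5 = (-0.9770, +0.2134)
∠(n_1, n_5) = 122.71°
δ = |180° − 122.71°| = 57.29°
57.29° > 2α = 43.60°  →  invalid

δ = 57.29°, invalid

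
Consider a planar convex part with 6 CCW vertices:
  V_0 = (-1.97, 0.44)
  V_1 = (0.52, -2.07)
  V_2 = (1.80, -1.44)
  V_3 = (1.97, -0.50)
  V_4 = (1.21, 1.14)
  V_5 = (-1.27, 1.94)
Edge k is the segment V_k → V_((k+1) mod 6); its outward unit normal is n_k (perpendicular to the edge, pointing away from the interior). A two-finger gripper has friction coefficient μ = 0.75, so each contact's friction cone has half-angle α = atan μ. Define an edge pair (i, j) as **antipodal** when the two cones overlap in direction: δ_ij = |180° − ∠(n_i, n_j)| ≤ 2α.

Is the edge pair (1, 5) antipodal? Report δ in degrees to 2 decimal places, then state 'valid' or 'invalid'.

α = atan 0.75 = 36.87°;  2α = 73.74°
edge 1: e_1 = (+1.28, +0.63);  n_1 = (+0.4416, -0.8972)
edge 5: e_5 = (-0.70, -1.50);  n_5 = (-0.9062, +0.4229)
∠(n_1, n_5) = 141.22°
δ = |180° − 141.22°| = 38.78°
38.78° ≤ 2α = 73.74°  →  valid

δ = 38.78°, valid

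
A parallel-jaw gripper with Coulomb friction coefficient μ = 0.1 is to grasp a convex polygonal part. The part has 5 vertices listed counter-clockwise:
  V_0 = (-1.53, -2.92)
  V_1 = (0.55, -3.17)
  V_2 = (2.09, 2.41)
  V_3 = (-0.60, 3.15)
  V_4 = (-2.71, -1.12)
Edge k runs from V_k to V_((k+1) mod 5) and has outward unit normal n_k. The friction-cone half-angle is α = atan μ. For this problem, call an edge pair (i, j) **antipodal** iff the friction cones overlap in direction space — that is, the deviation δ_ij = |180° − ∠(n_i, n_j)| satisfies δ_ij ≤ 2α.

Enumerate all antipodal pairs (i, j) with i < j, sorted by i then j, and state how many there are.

count = 2; pairs: (0,2), (1,3)

α = atan 0.1 = 5.71°;  2α = 11.42°
n_0 = (-0.1193, -0.9929)
n_1 = (+0.9640, -0.2660)
n_2 = (+0.2652, +0.9642)
n_3 = (-0.8965, +0.4430)
n_4 = (-0.8363, -0.5483)
  (0,1): δ = 98.58°  ·
  (0,2): δ = 8.53°  ✓
  (0,3): δ = 70.56°  ·
  (0,4): δ = 130.10°  ·
  (1,2): δ = 89.95°  ·
  (1,3): δ = 10.87°  ✓
  (1,4): δ = 48.68°  ·
  (2,3): δ = 100.91°  ·
  (2,4): δ = 41.37°  ·
  (3,4): δ = 120.46°  ·
antipodal pairs: 2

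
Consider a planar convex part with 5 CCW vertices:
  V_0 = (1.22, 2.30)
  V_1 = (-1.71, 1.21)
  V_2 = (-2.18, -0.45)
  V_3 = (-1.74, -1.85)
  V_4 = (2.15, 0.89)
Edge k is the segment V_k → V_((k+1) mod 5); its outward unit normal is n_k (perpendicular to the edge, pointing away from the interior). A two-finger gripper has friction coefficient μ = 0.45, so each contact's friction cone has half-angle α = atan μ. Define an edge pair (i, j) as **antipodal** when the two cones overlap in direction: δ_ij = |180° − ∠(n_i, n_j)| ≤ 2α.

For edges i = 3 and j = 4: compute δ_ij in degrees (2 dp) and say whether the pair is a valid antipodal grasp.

δ = 91.75°, invalid

α = atan 0.45 = 24.23°;  2α = 48.46°
edge 3: e_3 = (+3.89, +2.74);  n_3 = (+0.5759, -0.8175)
edge 4: e_4 = (-0.93, +1.41);  n_4 = (+0.8348, +0.5506)
∠(n_3, n_4) = 88.25°
δ = |180° − 88.25°| = 91.75°
91.75° > 2α = 48.46°  →  invalid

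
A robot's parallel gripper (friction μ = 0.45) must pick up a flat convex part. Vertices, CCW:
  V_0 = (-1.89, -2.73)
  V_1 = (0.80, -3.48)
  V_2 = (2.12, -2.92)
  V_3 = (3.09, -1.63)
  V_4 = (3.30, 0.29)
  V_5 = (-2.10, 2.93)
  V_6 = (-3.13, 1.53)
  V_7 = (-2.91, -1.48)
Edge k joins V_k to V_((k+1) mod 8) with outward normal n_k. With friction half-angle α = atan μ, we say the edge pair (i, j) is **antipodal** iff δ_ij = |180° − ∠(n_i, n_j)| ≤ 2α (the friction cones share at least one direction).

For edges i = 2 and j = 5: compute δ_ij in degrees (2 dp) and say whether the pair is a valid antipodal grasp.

α = atan 0.45 = 24.23°;  2α = 48.46°
edge 2: e_2 = (+0.97, +1.29);  n_2 = (+0.7993, -0.6010)
edge 5: e_5 = (-1.03, -1.40);  n_5 = (-0.8055, +0.5926)
∠(n_2, n_5) = 179.40°
δ = |180° − 179.40°| = 0.60°
0.60° ≤ 2α = 48.46°  →  valid

δ = 0.60°, valid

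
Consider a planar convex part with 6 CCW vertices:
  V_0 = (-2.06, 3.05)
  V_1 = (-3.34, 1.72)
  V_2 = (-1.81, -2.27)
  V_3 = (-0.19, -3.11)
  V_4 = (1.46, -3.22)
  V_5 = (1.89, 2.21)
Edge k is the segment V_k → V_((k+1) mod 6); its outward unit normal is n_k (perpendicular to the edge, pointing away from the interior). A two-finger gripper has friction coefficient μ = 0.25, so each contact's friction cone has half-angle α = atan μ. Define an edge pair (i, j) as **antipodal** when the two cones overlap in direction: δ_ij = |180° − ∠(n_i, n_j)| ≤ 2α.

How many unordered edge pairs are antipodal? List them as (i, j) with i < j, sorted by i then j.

α = atan 0.25 = 14.04°;  2α = 28.07°
n_0 = (-0.7205, +0.6934)
n_1 = (-0.9337, -0.3580)
n_2 = (-0.4603, -0.8878)
n_3 = (-0.0665, -0.9978)
n_4 = (+0.9969, -0.0789)
n_5 = (+0.2080, +0.9781)
  (0,1): δ = 115.12°  ·
  (0,2): δ = 73.51°  ·
  (0,3): δ = 49.91°  ·
  (0,4): δ = 39.37°  ·
  (0,5): δ = 121.90°  ·
  (1,2): δ = 138.39°  ·
  (1,3): δ = 114.79°  ·
  (1,4): δ = 25.51°  ✓
  (1,5): δ = 57.01°  ·
  (2,3): δ = 156.41°  ·
  (2,4): δ = 67.12°  ·
  (2,5): δ = 15.40°  ✓
  (3,4): δ = 90.71°  ·
  (3,5): δ = 8.19°  ✓
  (4,5): δ = 97.48°  ·
antipodal pairs: 3

count = 3; pairs: (1,4), (2,5), (3,5)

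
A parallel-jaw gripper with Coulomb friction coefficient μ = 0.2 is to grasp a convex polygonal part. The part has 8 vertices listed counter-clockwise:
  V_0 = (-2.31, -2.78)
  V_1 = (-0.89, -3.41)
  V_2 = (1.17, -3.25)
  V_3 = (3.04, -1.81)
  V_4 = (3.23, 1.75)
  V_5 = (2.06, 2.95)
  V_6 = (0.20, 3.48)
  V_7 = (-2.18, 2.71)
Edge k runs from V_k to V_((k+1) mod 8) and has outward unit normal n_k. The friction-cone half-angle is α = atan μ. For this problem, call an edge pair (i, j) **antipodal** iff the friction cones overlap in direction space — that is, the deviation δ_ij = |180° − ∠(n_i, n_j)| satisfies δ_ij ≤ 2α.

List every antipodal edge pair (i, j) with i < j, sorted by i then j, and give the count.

α = atan 0.2 = 11.31°;  2α = 22.62°
n_0 = (-0.4055, -0.9141)
n_1 = (+0.0774, -0.9970)
n_2 = (+0.6101, -0.7923)
n_3 = (+0.9986, -0.0533)
n_4 = (+0.7160, +0.6981)
n_5 = (+0.2740, +0.9617)
n_6 = (-0.3078, +0.9514)
n_7 = (-0.9997, +0.0237)
  (0,1): δ = 151.63°  ·
  (0,2): δ = 118.48°  ·
  (0,3): δ = 69.13°  ·
  (0,4): δ = 21.80°  ✓
  (0,5): δ = 8.02°  ✓
  (0,6): δ = 41.85°  ·
  (0,7): δ = 112.57°  ·
  (1,2): δ = 146.84°  ·
  (1,3): δ = 97.50°  ·
  (1,4): δ = 50.17°  ·
  (1,5): δ = 20.35°  ✓
  (1,6): δ = 13.49°  ✓
  (1,7): δ = 84.20°  ·
  (2,3): δ = 130.65°  ·
  (2,4): δ = 83.32°  ·
  (2,5): δ = 53.50°  ·
  (2,6): δ = 19.67°  ✓
  (2,7): δ = 51.05°  ·
  (3,4): δ = 132.67°  ·
  (3,5): δ = 102.85°  ·
  (3,6): δ = 69.02°  ·
  (3,7): δ = 1.70°  ✓
  (4,5): δ = 150.18°  ·
  (4,6): δ = 116.35°  ·
  (4,7): δ = 45.63°  ·
  (5,6): δ = 146.17°  ·
  (5,7): δ = 75.45°  ·
  (6,7): δ = 109.28°  ·
antipodal pairs: 6

count = 6; pairs: (0,4), (0,5), (1,5), (1,6), (2,6), (3,7)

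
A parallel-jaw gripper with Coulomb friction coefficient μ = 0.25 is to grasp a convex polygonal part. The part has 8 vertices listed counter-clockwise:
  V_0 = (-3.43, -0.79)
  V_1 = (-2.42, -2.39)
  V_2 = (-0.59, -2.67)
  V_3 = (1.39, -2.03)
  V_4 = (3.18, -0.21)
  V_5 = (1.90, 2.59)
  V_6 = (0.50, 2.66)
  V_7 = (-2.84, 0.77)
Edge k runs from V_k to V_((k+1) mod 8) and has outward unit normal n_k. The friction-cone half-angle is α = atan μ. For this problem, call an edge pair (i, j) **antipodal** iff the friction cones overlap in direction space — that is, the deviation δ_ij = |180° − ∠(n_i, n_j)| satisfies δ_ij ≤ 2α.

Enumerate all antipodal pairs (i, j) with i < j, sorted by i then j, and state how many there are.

count = 6; pairs: (0,4), (1,5), (2,5), (2,6), (3,6), (3,7)

α = atan 0.25 = 14.04°;  2α = 28.07°
n_0 = (-0.8456, -0.5338)
n_1 = (-0.1512, -0.9885)
n_2 = (+0.3076, -0.9515)
n_3 = (+0.7130, -0.7012)
n_4 = (+0.9095, +0.4158)
n_5 = (+0.0499, +0.9988)
n_6 = (-0.4925, +0.8703)
n_7 = (-0.9353, +0.3538)
  (0,1): δ = 130.96°  ·
  (0,2): δ = 104.35°  ·
  (0,3): δ = 76.79°  ·
  (0,4): δ = 7.69°  ✓
  (0,5): δ = 54.88°  ·
  (0,6): δ = 87.24°  ·
  (0,7): δ = 127.02°  ·
  (1,2): δ = 153.39°  ·
  (1,3): δ = 125.82°  ·
  (1,4): δ = 56.73°  ·
  (1,5): δ = 5.84°  ✓
  (1,6): δ = 38.20°  ·
  (1,7): δ = 77.98°  ·
  (2,3): δ = 152.44°  ·
  (2,4): δ = 83.35°  ·
  (2,5): δ = 20.77°  ✓
  (2,6): δ = 11.59°  ✓
  (2,7): δ = 51.37°  ·
  (3,4): δ = 110.91°  ·
  (3,5): δ = 48.34°  ·
  (3,6): δ = 15.97°  ✓
  (3,7): δ = 23.81°  ✓
  (4,5): δ = 117.43°  ·
  (4,6): δ = 85.06°  ·
  (4,7): δ = 45.28°  ·
  (5,6): δ = 147.63°  ·
  (5,7): δ = 107.85°  ·
  (6,7): δ = 140.22°  ·
antipodal pairs: 6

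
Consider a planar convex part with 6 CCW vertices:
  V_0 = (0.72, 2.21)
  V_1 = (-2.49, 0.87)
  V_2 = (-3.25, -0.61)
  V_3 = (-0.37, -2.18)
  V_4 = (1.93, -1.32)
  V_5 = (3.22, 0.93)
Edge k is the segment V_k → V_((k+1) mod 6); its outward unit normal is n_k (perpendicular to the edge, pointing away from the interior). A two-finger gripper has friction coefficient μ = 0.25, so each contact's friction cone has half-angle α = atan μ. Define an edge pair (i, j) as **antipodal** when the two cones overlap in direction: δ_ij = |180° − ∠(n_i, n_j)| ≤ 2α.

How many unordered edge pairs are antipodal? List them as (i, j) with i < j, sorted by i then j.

α = atan 0.25 = 14.04°;  2α = 28.07°
n_0 = (-0.3852, +0.9228)
n_1 = (-0.8896, +0.4568)
n_2 = (-0.4786, -0.8780)
n_3 = (+0.3502, -0.9367)
n_4 = (+0.8675, -0.4974)
n_5 = (+0.4557, +0.8901)
  (0,1): δ = 139.84°  ·
  (0,2): δ = 51.25°  ·
  (0,3): δ = 2.16°  ✓
  (0,4): δ = 37.52°  ·
  (0,5): δ = 130.23°  ·
  (1,2): δ = 91.42°  ·
  (1,3): δ = 42.32°  ·
  (1,4): δ = 2.65°  ✓
  (1,5): δ = 90.07°  ·
  (2,3): δ = 130.90°  ·
  (2,4): δ = 91.23°  ·
  (2,5): δ = 1.48°  ✓
  (3,4): δ = 140.33°  ·
  (3,5): δ = 47.61°  ·
  (4,5): δ = 87.29°  ·
antipodal pairs: 3

count = 3; pairs: (0,3), (1,4), (2,5)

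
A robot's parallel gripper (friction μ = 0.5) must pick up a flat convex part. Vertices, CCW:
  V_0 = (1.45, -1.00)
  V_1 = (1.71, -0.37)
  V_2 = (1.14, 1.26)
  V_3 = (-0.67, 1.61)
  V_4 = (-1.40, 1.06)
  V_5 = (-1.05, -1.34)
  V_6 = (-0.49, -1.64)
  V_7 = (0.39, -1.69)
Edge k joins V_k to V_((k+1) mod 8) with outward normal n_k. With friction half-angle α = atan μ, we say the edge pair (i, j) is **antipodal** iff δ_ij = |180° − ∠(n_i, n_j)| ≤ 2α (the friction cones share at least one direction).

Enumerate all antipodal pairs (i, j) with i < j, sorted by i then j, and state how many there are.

α = atan 0.5 = 26.57°;  2α = 53.13°
n_0 = (+0.9244, -0.3815)
n_1 = (+0.9439, +0.3301)
n_2 = (+0.1899, +0.9818)
n_3 = (-0.6017, +0.7987)
n_4 = (-0.9895, -0.1443)
n_5 = (-0.4722, -0.8815)
n_6 = (-0.0567, -0.9984)
n_7 = (+0.5455, -0.8381)
  (0,1): δ = 138.30°  ·
  (0,2): δ = 78.52°  ·
  (0,3): δ = 30.58°  ✓
  (0,4): δ = 30.72°  ✓
  (0,5): δ = 84.25°  ·
  (0,6): δ = 109.17°  ·
  (0,7): δ = 145.49°  ·
  (1,2): δ = 120.22°  ·
  (1,3): δ = 72.28°  ·
  (1,4): δ = 10.98°  ✓
  (1,5): δ = 42.55°  ✓
  (1,6): δ = 67.47°  ·
  (1,7): δ = 103.79°  ·
  (2,3): δ = 132.06°  ·
  (2,4): δ = 70.76°  ·
  (2,5): δ = 17.23°  ✓
  (2,6): δ = 7.69°  ✓
  (2,7): δ = 44.01°  ✓
  (3,4): δ = 118.70°  ·
  (3,5): δ = 65.17°  ·
  (3,6): δ = 40.25°  ✓
  (3,7): δ = 3.93°  ✓
  (4,5): δ = 126.48°  ·
  (4,6): δ = 101.55°  ·
  (4,7): δ = 65.24°  ·
  (5,6): δ = 155.07°  ·
  (5,7): δ = 118.76°  ·
  (6,7): δ = 143.69°  ·
antipodal pairs: 9

count = 9; pairs: (0,3), (0,4), (1,4), (1,5), (2,5), (2,6), (2,7), (3,6), (3,7)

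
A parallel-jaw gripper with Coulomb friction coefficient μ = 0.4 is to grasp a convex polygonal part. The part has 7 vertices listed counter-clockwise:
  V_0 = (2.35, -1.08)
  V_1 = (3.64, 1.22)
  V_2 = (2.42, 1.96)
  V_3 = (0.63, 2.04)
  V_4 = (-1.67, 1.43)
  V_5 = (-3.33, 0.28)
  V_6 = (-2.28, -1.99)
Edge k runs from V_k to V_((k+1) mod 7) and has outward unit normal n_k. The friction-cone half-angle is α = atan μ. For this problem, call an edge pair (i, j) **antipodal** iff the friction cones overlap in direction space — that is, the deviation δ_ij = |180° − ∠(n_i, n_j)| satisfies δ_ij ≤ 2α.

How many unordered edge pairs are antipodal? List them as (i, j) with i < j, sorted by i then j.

α = atan 0.4 = 21.80°;  2α = 43.60°
n_0 = (+0.8722, -0.4892)
n_1 = (+0.5186, +0.8550)
n_2 = (+0.0446, +0.9990)
n_3 = (-0.2564, +0.9666)
n_4 = (-0.5695, +0.8220)
n_5 = (-0.9076, -0.4198)
n_6 = (+0.1929, -0.9812)
  (0,1): δ = 91.95°  ·
  (0,2): δ = 63.27°  ·
  (0,3): δ = 45.86°  ·
  (0,4): δ = 26.00°  ✓
  (0,5): δ = 54.11°  ·
  (0,6): δ = 130.41°  ·
  (1,2): δ = 151.32°  ·
  (1,3): δ = 133.91°  ·
  (1,4): δ = 114.05°  ·
  (1,5): δ = 33.94°  ✓
  (1,6): δ = 42.36°  ✓
  (2,3): δ = 162.59°  ·
  (2,4): δ = 142.73°  ·
  (2,5): δ = 62.62°  ·
  (2,6): δ = 13.68°  ✓
  (3,4): δ = 160.14°  ·
  (3,5): δ = 80.03°  ·
  (3,6): δ = 3.73°  ✓
  (4,5): δ = 99.89°  ·
  (4,6): δ = 23.59°  ✓
  (5,6): δ = 103.70°  ·
antipodal pairs: 6

count = 6; pairs: (0,4), (1,5), (1,6), (2,6), (3,6), (4,6)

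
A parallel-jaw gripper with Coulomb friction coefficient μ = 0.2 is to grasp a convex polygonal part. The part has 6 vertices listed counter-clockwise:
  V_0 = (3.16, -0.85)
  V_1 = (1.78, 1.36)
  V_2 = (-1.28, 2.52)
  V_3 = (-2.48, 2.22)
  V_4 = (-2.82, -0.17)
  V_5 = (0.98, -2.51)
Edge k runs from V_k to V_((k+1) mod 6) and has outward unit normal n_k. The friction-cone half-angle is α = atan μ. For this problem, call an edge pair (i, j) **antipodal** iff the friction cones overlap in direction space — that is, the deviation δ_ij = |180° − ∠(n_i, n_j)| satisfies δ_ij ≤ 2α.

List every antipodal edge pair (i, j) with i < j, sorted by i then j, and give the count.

α = atan 0.2 = 11.31°;  2α = 22.62°
n_0 = (+0.8482, +0.5297)
n_1 = (+0.3545, +0.9351)
n_2 = (-0.2425, +0.9701)
n_3 = (-0.9900, +0.1408)
n_4 = (-0.5243, -0.8515)
n_5 = (+0.6058, -0.7956)
  (0,1): δ = 142.74°  ·
  (0,2): δ = 107.95°  ·
  (0,3): δ = 40.08°  ·
  (0,4): δ = 26.39°  ·
  (0,5): δ = 95.31°  ·
  (1,2): δ = 145.20°  ·
  (1,3): δ = 77.34°  ·
  (1,4): δ = 10.86°  ✓
  (1,5): δ = 58.05°  ·
  (2,3): δ = 112.13°  ·
  (2,4): δ = 45.66°  ·
  (2,5): δ = 23.25°  ·
  (3,4): δ = 113.53°  ·
  (3,5): δ = 44.62°  ·
  (4,5): δ = 111.09°  ·
antipodal pairs: 1

count = 1; pairs: (1,4)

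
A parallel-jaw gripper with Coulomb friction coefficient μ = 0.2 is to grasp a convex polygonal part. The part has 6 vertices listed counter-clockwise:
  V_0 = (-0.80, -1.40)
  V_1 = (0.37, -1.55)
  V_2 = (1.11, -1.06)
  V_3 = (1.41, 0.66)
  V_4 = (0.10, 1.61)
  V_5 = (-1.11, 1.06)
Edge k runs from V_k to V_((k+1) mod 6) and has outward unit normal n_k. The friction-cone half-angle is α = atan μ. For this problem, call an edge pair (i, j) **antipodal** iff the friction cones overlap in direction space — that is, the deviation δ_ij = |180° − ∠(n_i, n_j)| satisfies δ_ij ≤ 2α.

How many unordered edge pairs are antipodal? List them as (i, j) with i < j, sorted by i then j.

α = atan 0.2 = 11.31°;  2α = 22.62°
n_0 = (-0.1272, -0.9919)
n_1 = (+0.5521, -0.8338)
n_2 = (+0.9851, -0.1718)
n_3 = (+0.5871, +0.8095)
n_4 = (-0.4138, +0.9104)
n_5 = (-0.9922, -0.1250)
  (0,1): δ = 139.18°  ·
  (0,2): δ = 92.59°  ·
  (0,3): δ = 28.64°  ·
  (0,4): δ = 31.75°  ·
  (0,5): δ = 104.49°  ·
  (1,2): δ = 133.40°  ·
  (1,3): δ = 69.46°  ·
  (1,4): δ = 9.07°  ✓
  (1,5): δ = 63.67°  ·
  (2,3): δ = 116.06°  ·
  (2,4): δ = 55.66°  ·
  (2,5): δ = 17.08°  ✓
  (3,4): δ = 119.61°  ·
  (3,5): δ = 46.87°  ·
  (4,5): δ = 107.26°  ·
antipodal pairs: 2

count = 2; pairs: (1,4), (2,5)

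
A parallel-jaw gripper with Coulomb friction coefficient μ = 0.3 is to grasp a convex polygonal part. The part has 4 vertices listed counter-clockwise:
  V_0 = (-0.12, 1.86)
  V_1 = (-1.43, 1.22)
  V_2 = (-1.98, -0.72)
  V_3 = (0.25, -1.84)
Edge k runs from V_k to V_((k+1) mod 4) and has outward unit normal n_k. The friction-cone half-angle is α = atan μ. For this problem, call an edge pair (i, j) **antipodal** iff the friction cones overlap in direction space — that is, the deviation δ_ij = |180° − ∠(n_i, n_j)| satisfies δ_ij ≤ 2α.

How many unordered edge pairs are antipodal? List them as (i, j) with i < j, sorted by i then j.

count = 1; pairs: (1,3)

α = atan 0.3 = 16.70°;  2α = 33.40°
n_0 = (-0.4390, +0.8985)
n_1 = (-0.9621, +0.2728)
n_2 = (-0.4488, -0.8936)
n_3 = (+0.9950, +0.0995)
  (0,1): δ = 131.87°  ·
  (0,2): δ = 52.71°  ·
  (0,3): δ = 69.67°  ·
  (1,2): δ = 100.84°  ·
  (1,3): δ = 21.54°  ✓
  (2,3): δ = 57.62°  ·
antipodal pairs: 1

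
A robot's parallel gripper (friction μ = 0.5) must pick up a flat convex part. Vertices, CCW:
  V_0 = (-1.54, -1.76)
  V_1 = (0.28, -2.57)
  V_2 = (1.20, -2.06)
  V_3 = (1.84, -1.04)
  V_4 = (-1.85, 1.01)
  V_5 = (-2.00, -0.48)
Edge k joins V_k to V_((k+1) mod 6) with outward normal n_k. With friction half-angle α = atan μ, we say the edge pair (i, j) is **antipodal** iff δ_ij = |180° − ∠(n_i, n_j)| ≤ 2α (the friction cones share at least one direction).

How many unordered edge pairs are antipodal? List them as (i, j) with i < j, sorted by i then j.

count = 4; pairs: (0,3), (2,4), (2,5), (3,5)

α = atan 0.5 = 26.57°;  2α = 53.13°
n_0 = (-0.4066, -0.9136)
n_1 = (+0.4848, -0.8746)
n_2 = (+0.8471, -0.5315)
n_3 = (+0.4856, +0.8742)
n_4 = (-0.9950, +0.1002)
n_5 = (-0.9411, -0.3382)
  (0,1): δ = 127.01°  ·
  (0,2): δ = 98.11°  ·
  (0,3): δ = 5.06°  ✓
  (0,4): δ = 108.24°  ·
  (0,5): δ = 133.76°  ·
  (1,2): δ = 151.11°  ·
  (1,3): δ = 58.06°  ·
  (1,4): δ = 55.25°  ·
  (1,5): δ = 80.77°  ·
  (2,3): δ = 86.95°  ·
  (2,4): δ = 26.36°  ✓
  (2,5): δ = 51.87°  ✓
  (3,4): δ = 66.69°  ·
  (3,5): δ = 41.18°  ✓
  (4,5): δ = 154.48°  ·
antipodal pairs: 4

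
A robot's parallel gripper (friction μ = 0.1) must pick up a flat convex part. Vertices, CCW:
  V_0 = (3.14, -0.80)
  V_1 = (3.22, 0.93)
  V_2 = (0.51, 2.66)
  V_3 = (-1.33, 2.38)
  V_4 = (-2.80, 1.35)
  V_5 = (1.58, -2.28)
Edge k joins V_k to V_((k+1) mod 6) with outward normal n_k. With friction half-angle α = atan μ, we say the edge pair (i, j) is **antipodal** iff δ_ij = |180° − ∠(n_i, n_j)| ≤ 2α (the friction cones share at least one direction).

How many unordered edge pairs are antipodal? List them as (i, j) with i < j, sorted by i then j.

α = atan 0.1 = 5.71°;  2α = 11.42°
n_0 = (+0.9989, -0.0462)
n_1 = (+0.5381, +0.8429)
n_2 = (-0.1504, +0.9886)
n_3 = (-0.5738, +0.8190)
n_4 = (-0.6381, -0.7699)
n_5 = (+0.6883, -0.7255)
  (0,1): δ = 119.91°  ·
  (0,2): δ = 78.70°  ·
  (0,3): δ = 52.33°  ·
  (0,4): δ = 53.00°  ·
  (0,5): δ = 136.14°  ·
  (1,2): δ = 138.79°  ·
  (1,3): δ = 112.43°  ·
  (1,4): δ = 7.10°  ✓
  (1,5): δ = 76.05°  ·
  (2,3): δ = 153.63°  ·
  (2,4): δ = 48.30°  ·
  (2,5): δ = 34.84°  ·
  (3,4): δ = 74.67°  ·
  (3,5): δ = 8.47°  ✓
  (4,5): δ = 96.86°  ·
antipodal pairs: 2

count = 2; pairs: (1,4), (3,5)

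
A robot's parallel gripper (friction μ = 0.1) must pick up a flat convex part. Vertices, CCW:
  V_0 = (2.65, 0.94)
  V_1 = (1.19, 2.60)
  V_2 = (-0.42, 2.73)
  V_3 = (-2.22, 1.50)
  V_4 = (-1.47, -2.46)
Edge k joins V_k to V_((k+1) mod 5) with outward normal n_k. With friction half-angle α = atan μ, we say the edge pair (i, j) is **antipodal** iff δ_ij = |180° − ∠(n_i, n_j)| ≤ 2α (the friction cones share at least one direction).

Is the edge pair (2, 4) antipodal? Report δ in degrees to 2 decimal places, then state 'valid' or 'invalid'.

δ = 5.18°, valid

α = atan 0.1 = 5.71°;  2α = 11.42°
edge 2: e_2 = (-1.80, -1.23);  n_2 = (-0.5642, +0.8256)
edge 4: e_4 = (+4.12, +3.40);  n_4 = (+0.6365, -0.7713)
∠(n_2, n_4) = 174.82°
δ = |180° − 174.82°| = 5.18°
5.18° ≤ 2α = 11.42°  →  valid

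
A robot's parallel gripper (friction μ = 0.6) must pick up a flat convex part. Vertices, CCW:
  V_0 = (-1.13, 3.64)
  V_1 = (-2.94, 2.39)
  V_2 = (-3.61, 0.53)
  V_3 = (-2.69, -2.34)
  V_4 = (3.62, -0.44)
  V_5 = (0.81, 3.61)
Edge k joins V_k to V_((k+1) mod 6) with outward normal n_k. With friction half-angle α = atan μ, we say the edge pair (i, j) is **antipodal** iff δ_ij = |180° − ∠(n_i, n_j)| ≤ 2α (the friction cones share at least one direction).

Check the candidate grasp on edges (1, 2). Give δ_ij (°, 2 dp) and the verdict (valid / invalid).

α = atan 0.6 = 30.96°;  2α = 61.93°
edge 1: e_1 = (-0.67, -1.86);  n_1 = (-0.9408, +0.3389)
edge 2: e_2 = (+0.92, -2.87);  n_2 = (-0.9523, -0.3053)
∠(n_1, n_2) = 37.58°
δ = |180° − 37.58°| = 142.42°
142.42° > 2α = 61.93°  →  invalid

δ = 142.42°, invalid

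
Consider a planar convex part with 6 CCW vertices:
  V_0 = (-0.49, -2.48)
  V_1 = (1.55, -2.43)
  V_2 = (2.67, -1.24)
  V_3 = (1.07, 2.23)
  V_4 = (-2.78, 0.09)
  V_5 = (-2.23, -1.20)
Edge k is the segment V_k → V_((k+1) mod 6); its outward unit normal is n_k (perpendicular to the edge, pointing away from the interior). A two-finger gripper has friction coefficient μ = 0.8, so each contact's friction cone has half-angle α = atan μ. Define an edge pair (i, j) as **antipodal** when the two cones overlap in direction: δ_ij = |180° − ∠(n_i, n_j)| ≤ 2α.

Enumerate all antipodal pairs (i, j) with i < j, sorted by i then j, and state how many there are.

count = 7; pairs: (0,2), (0,3), (1,3), (1,4), (2,4), (2,5), (3,5)

α = atan 0.8 = 38.66°;  2α = 77.32°
n_0 = (+0.0245, -0.9997)
n_1 = (+0.7282, -0.6854)
n_2 = (+0.9081, +0.4187)
n_3 = (-0.4858, +0.8741)
n_4 = (-0.9199, -0.3922)
n_5 = (-0.5926, -0.8055)
  (0,1): δ = 134.67°  ·
  (0,2): δ = 66.65°  ✓
  (0,3): δ = 27.66°  ✓
  (0,4): δ = 111.69°  ·
  (0,5): δ = 142.26°  ·
  (1,2): δ = 111.98°  ·
  (1,3): δ = 17.67°  ✓
  (1,4): δ = 66.36°  ✓
  (1,5): δ = 96.92°  ·
  (2,3): δ = 85.69°  ·
  (2,4): δ = 1.66°  ✓
  (2,5): δ = 28.91°  ✓
  (3,4): δ = 95.98°  ·
  (3,5): δ = 65.41°  ✓
  (4,5): δ = 149.43°  ·
antipodal pairs: 7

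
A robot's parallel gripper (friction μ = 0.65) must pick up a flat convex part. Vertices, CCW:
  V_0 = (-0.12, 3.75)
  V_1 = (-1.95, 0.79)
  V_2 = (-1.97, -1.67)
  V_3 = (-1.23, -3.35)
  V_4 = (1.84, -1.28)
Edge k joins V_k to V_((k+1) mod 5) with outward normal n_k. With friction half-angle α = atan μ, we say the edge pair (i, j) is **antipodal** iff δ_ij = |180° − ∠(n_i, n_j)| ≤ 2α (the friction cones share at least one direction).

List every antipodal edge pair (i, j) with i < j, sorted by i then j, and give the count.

α = atan 0.65 = 33.02°;  2α = 66.05°
n_0 = (-0.8506, +0.5259)
n_1 = (-1.0000, +0.0081)
n_2 = (-0.9152, -0.4031)
n_3 = (+0.5591, -0.8291)
n_4 = (+0.9318, +0.3631)
  (0,1): δ = 148.74°  ·
  (0,2): δ = 124.50°  ·
  (0,3): δ = 24.28°  ✓
  (0,4): δ = 53.02°  ✓
  (1,2): δ = 155.76°  ·
  (1,3): δ = 55.54°  ✓
  (1,4): δ = 21.75°  ✓
  (2,3): δ = 79.78°  ·
  (2,4): δ = 2.48°  ✓
  (3,4): δ = 102.70°  ·
antipodal pairs: 5

count = 5; pairs: (0,3), (0,4), (1,3), (1,4), (2,4)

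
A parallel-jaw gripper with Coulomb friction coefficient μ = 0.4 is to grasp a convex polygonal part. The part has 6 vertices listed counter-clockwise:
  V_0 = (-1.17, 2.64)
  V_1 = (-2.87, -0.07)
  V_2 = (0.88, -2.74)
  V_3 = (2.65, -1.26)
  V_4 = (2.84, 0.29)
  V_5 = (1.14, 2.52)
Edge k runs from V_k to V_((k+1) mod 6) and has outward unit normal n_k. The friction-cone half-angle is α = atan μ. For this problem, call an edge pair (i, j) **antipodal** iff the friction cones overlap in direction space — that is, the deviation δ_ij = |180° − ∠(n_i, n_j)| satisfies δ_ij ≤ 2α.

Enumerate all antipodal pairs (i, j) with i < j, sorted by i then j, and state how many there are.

count = 5; pairs: (0,2), (0,3), (1,4), (1,5), (2,5)

α = atan 0.4 = 21.80°;  2α = 43.60°
n_0 = (-0.8471, +0.5314)
n_1 = (-0.5800, -0.8146)
n_2 = (+0.6415, -0.7672)
n_3 = (+0.9926, -0.1217)
n_4 = (+0.7953, +0.6063)
n_5 = (+0.0519, +0.9987)
  (0,1): δ = 93.35°  ·
  (0,2): δ = 18.00°  ✓
  (0,3): δ = 25.11°  ✓
  (0,4): δ = 69.42°  ·
  (0,5): δ = 119.13°  ·
  (1,2): δ = 104.65°  ·
  (1,3): δ = 61.54°  ·
  (1,4): δ = 17.23°  ✓
  (1,5): δ = 32.48°  ✓
  (2,3): δ = 136.89°  ·
  (2,4): δ = 92.58°  ·
  (2,5): δ = 42.87°  ✓
  (3,4): δ = 135.69°  ·
  (3,5): δ = 85.99°  ·
  (4,5): δ = 130.29°  ·
antipodal pairs: 5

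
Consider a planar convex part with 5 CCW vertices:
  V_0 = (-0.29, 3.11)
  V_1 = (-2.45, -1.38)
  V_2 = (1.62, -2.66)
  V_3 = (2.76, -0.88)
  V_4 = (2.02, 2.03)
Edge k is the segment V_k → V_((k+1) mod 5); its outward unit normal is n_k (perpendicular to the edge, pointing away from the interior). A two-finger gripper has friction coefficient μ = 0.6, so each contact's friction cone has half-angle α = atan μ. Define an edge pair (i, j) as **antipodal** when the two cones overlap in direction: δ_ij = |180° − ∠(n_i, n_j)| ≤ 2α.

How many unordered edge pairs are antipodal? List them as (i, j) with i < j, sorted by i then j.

count = 4; pairs: (0,2), (0,3), (1,3), (1,4)

α = atan 0.6 = 30.96°;  2α = 61.93°
n_0 = (-0.9011, +0.4335)
n_1 = (-0.3000, -0.9539)
n_2 = (+0.8421, -0.5393)
n_3 = (+0.9692, +0.2465)
n_4 = (+0.4235, +0.9059)
  (0,1): δ = 81.77°  ·
  (0,2): δ = 6.95°  ✓
  (0,3): δ = 39.96°  ✓
  (0,4): δ = 90.63°  ·
  (1,2): δ = 105.18°  ·
  (1,3): δ = 58.27°  ✓
  (1,4): δ = 7.60°  ✓
  (2,3): δ = 133.09°  ·
  (2,4): δ = 82.42°  ·
  (3,4): δ = 129.33°  ·
antipodal pairs: 4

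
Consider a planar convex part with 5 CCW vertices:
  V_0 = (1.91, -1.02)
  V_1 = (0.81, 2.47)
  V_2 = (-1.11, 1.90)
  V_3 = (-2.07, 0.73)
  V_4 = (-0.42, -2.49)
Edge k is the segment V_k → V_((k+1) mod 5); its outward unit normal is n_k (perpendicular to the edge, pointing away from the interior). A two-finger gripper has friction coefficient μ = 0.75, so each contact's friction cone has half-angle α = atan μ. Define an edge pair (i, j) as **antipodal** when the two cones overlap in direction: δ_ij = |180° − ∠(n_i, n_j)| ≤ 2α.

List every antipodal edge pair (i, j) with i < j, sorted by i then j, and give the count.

count = 4; pairs: (0,2), (0,3), (1,4), (2,4)

α = atan 0.75 = 36.87°;  2α = 73.74°
n_0 = (+0.9537, +0.3006)
n_1 = (-0.2846, +0.9586)
n_2 = (-0.7731, +0.6343)
n_3 = (-0.8900, -0.4560)
n_4 = (+0.5336, -0.8457)
  (0,1): δ = 90.96°  ·
  (0,2): δ = 56.86°  ✓
  (0,3): δ = 9.64°  ✓
  (0,4): δ = 104.75°  ·
  (1,2): δ = 145.90°  ·
  (1,3): δ = 79.40°  ·
  (1,4): δ = 15.71°  ✓
  (2,3): δ = 113.50°  ·
  (2,4): δ = 18.38°  ✓
  (3,4): δ = 84.88°  ·
antipodal pairs: 4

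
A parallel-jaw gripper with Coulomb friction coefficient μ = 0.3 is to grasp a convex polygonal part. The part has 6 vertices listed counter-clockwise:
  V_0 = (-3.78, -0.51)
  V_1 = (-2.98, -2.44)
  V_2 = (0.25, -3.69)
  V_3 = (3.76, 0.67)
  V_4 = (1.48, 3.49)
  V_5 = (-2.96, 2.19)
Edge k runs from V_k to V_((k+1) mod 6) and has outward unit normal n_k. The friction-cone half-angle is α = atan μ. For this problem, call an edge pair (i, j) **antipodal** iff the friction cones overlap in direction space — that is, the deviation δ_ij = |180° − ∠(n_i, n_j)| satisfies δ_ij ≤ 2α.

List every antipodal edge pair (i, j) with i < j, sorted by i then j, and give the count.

count = 3; pairs: (0,3), (1,3), (2,5)

α = atan 0.3 = 16.70°;  2α = 33.40°
n_0 = (-0.9238, -0.3829)
n_1 = (-0.3609, -0.9326)
n_2 = (+0.7789, -0.6271)
n_3 = (+0.7776, +0.6287)
n_4 = (-0.2810, +0.9597)
n_5 = (-0.9568, +0.2906)
  (0,1): δ = 133.67°  ·
  (0,2): δ = 61.35°  ·
  (0,3): δ = 16.44°  ✓
  (0,4): δ = 83.81°  ·
  (0,5): δ = 140.59°  ·
  (1,2): δ = 107.68°  ·
  (1,3): δ = 29.89°  ✓
  (1,4): δ = 37.48°  ·
  (1,5): δ = 94.26°  ·
  (2,3): δ = 102.21°  ·
  (2,4): δ = 34.84°  ·
  (2,5): δ = 21.94°  ✓
  (3,4): δ = 112.64°  ·
  (3,5): δ = 55.85°  ·
  (4,5): δ = 123.21°  ·
antipodal pairs: 3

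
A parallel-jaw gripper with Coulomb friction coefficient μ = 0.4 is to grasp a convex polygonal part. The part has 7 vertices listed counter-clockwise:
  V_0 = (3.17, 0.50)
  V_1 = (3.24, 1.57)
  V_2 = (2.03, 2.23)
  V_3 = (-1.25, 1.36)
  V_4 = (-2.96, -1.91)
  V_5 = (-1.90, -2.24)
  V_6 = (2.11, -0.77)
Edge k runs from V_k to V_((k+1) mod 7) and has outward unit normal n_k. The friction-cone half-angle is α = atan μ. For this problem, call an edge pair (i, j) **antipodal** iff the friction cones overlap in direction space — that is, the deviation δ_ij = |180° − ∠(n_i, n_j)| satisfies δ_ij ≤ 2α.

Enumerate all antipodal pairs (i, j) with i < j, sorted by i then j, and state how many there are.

α = atan 0.4 = 21.80°;  2α = 43.60°
n_0 = (+0.9979, -0.0653)
n_1 = (+0.4789, +0.8779)
n_2 = (-0.2564, +0.9666)
n_3 = (-0.8861, +0.4634)
n_4 = (-0.2972, -0.9548)
n_5 = (+0.3442, -0.9389)
n_6 = (+0.7677, -0.6408)
  (0,1): δ = 114.87°  ·
  (0,2): δ = 71.40°  ·
  (0,3): δ = 23.86°  ✓
  (0,4): δ = 76.45°  ·
  (0,5): δ = 113.88°  ·
  (0,6): δ = 143.89°  ·
  (1,2): δ = 136.53°  ·
  (1,3): δ = 89.00°  ·
  (1,4): δ = 11.32°  ✓
  (1,5): δ = 48.74°  ·
  (1,6): δ = 78.76°  ·
  (2,3): δ = 132.46°  ·
  (2,4): δ = 32.15°  ✓
  (2,5): δ = 5.28°  ✓
  (2,6): δ = 35.29°  ✓
  (3,4): δ = 79.69°  ·
  (3,5): δ = 42.26°  ✓
  (3,6): δ = 12.24°  ✓
  (4,5): δ = 142.58°  ·
  (4,6): δ = 112.56°  ·
  (5,6): δ = 149.98°  ·
antipodal pairs: 7

count = 7; pairs: (0,3), (1,4), (2,4), (2,5), (2,6), (3,5), (3,6)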